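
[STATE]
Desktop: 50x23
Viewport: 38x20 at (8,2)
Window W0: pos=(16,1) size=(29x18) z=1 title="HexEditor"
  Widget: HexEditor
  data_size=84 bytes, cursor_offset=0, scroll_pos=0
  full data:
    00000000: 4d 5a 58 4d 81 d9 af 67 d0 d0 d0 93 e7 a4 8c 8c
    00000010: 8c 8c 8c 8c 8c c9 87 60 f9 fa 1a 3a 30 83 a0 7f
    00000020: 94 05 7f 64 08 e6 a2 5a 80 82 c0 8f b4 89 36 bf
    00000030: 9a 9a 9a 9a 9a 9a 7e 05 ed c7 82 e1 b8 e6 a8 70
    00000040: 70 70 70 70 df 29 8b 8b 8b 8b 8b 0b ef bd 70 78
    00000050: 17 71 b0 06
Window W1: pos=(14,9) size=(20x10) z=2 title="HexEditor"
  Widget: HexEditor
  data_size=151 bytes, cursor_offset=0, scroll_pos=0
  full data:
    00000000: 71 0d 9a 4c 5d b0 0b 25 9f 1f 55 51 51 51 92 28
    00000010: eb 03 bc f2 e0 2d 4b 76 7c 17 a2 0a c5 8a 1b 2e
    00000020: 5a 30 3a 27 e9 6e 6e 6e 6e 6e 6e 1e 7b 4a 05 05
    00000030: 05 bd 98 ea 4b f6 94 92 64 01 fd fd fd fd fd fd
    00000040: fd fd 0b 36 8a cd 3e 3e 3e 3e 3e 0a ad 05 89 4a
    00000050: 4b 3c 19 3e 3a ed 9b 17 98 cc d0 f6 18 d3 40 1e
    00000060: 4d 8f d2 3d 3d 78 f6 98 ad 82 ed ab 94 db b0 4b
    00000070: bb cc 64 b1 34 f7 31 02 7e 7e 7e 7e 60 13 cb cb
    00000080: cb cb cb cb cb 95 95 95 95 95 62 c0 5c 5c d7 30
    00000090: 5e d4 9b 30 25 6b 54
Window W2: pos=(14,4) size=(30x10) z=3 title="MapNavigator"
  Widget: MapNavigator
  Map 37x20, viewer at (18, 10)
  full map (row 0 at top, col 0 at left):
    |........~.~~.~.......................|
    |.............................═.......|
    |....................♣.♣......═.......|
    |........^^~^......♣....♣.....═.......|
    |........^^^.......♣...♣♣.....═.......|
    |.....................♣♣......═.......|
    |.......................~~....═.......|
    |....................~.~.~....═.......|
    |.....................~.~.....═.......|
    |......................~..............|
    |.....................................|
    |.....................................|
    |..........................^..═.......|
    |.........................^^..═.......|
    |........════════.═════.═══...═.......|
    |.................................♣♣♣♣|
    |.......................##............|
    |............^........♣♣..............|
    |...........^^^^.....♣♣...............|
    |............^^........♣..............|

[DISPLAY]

        ┃ HexEditor                 ┃ 
        ┠───────────────────────────┨ 
      ┏━━━━━━━━━━━━━━━━━━━━━━━━━━━━┓┃ 
      ┃ MapNavigator               ┃┃ 
      ┠────────────────────────────┨┃ 
      ┃................~.~.~....═..┃┃ 
      ┃.................~.~.....═..┃┃ 
      ┃..................~.........┃┃ 
      ┃..............@.............┃┃ 
      ┃............................┃┃ 
      ┃......................^..═..┃┃ 
      ┗━━━━━━━━━━━━━━━━━━━━━━━━━━━━┛┃ 
      ┃00000020  5a 30 3a┃          ┃ 
      ┃00000030  05 bd 98┃          ┃ 
      ┃00000040  fd fd 0b┃          ┃ 
      ┃00000050  4b 3c 19┃          ┃ 
      ┗━━━━━━━━━━━━━━━━━━┛━━━━━━━━━━┛ 
                                      
                                      
                                      


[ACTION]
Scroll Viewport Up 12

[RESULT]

                                      
        ┏━━━━━━━━━━━━━━━━━━━━━━━━━━━┓ 
        ┃ HexEditor                 ┃ 
        ┠───────────────────────────┨ 
      ┏━━━━━━━━━━━━━━━━━━━━━━━━━━━━┓┃ 
      ┃ MapNavigator               ┃┃ 
      ┠────────────────────────────┨┃ 
      ┃................~.~.~....═..┃┃ 
      ┃.................~.~.....═..┃┃ 
      ┃..................~.........┃┃ 
      ┃..............@.............┃┃ 
      ┃............................┃┃ 
      ┃......................^..═..┃┃ 
      ┗━━━━━━━━━━━━━━━━━━━━━━━━━━━━┛┃ 
      ┃00000020  5a 30 3a┃          ┃ 
      ┃00000030  05 bd 98┃          ┃ 
      ┃00000040  fd fd 0b┃          ┃ 
      ┃00000050  4b 3c 19┃          ┃ 
      ┗━━━━━━━━━━━━━━━━━━┛━━━━━━━━━━┛ 
                                      


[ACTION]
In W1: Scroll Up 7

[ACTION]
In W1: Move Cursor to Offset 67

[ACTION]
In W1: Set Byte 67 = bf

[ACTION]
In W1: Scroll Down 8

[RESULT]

                                      
        ┏━━━━━━━━━━━━━━━━━━━━━━━━━━━┓ 
        ┃ HexEditor                 ┃ 
        ┠───────────────────────────┨ 
      ┏━━━━━━━━━━━━━━━━━━━━━━━━━━━━┓┃ 
      ┃ MapNavigator               ┃┃ 
      ┠────────────────────────────┨┃ 
      ┃................~.~.~....═..┃┃ 
      ┃.................~.~.....═..┃┃ 
      ┃..................~.........┃┃ 
      ┃..............@.............┃┃ 
      ┃............................┃┃ 
      ┃......................^..═..┃┃ 
      ┗━━━━━━━━━━━━━━━━━━━━━━━━━━━━┛┃ 
      ┃                  ┃          ┃ 
      ┃                  ┃          ┃ 
      ┃                  ┃          ┃ 
      ┃                  ┃          ┃ 
      ┗━━━━━━━━━━━━━━━━━━┛━━━━━━━━━━┛ 
                                      


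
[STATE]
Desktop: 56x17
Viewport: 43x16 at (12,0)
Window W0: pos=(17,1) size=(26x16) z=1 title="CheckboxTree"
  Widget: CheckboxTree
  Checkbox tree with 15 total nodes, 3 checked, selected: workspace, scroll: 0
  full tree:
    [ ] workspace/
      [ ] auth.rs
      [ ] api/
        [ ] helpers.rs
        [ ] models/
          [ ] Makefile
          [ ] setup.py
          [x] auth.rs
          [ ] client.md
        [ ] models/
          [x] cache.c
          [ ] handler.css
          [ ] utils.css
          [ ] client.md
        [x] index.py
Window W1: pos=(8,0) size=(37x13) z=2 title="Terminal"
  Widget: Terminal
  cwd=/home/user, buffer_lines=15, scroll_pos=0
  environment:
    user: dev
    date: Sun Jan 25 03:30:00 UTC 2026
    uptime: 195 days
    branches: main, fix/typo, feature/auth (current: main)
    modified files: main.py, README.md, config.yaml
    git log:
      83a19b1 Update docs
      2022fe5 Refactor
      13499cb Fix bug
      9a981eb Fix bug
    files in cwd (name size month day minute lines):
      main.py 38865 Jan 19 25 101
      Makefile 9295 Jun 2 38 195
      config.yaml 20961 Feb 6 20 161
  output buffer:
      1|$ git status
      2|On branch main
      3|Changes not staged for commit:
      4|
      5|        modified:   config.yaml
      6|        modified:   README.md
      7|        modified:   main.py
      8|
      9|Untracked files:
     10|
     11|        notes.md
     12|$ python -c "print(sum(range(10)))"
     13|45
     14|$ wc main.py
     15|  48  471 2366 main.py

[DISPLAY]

━━━━━━━━━━━━━━━━━━━━━━━━━━━━━━━━┓          
rminal                          ┃          
────────────────────────────────┨          
it status                       ┃          
branch main                     ┃          
nges not staged for commit:     ┃          
                                ┃          
     modified:   config.yaml    ┃          
     modified:   README.md      ┃          
     modified:   main.py        ┃          
                                ┃          
racked files:                   ┃          
━━━━━━━━━━━━━━━━━━━━━━━━━━━━━━━━┛          
     ┃     [-] models/        ┃            
     ┃       [x] cache.c      ┃            
     ┃       [ ] handler.css  ┃            


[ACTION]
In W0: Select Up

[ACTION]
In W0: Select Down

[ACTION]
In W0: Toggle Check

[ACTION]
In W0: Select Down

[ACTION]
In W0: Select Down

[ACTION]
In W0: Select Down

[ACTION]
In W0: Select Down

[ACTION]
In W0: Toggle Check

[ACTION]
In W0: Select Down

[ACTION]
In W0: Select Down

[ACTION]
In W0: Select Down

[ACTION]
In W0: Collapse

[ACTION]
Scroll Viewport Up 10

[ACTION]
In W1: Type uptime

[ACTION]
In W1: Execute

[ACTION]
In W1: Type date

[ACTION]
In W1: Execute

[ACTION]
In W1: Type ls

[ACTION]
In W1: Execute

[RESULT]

━━━━━━━━━━━━━━━━━━━━━━━━━━━━━━━━┓          
rminal                          ┃          
────────────────────────────────┨          
c main.py                       ┃          
8  471 2366 main.py             ┃          
ptime                           ┃          
:00  up 195 days                ┃          
ate                             ┃          
 Jan 25 03:30:00 UTC 2026       ┃          
s                               ┃          
n.py  Makefile  config.yaml     ┃          
                                ┃          
━━━━━━━━━━━━━━━━━━━━━━━━━━━━━━━━┛          
     ┃     [-] models/        ┃            
     ┃       [x] cache.c      ┃            
     ┃       [ ] handler.css  ┃            


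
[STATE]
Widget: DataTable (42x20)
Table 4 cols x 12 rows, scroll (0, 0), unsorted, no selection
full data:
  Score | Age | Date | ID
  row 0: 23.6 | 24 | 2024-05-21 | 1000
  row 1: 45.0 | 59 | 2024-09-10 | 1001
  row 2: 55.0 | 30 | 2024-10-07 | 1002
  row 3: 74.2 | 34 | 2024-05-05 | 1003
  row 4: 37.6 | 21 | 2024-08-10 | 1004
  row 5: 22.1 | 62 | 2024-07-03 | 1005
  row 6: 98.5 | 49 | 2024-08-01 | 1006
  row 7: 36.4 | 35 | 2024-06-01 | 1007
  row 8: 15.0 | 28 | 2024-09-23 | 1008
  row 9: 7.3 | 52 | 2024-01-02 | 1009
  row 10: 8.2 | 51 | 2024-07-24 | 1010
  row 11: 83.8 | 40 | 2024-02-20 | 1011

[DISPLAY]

Score│Age│Date      │ID                   
─────┼───┼──────────┼────                 
23.6 │24 │2024-05-21│1000                 
45.0 │59 │2024-09-10│1001                 
55.0 │30 │2024-10-07│1002                 
74.2 │34 │2024-05-05│1003                 
37.6 │21 │2024-08-10│1004                 
22.1 │62 │2024-07-03│1005                 
98.5 │49 │2024-08-01│1006                 
36.4 │35 │2024-06-01│1007                 
15.0 │28 │2024-09-23│1008                 
7.3  │52 │2024-01-02│1009                 
8.2  │51 │2024-07-24│1010                 
83.8 │40 │2024-02-20│1011                 
                                          
                                          
                                          
                                          
                                          
                                          


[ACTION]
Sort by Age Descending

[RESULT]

Score│Ag▼│Date      │ID                   
─────┼───┼──────────┼────                 
22.1 │62 │2024-07-03│1005                 
45.0 │59 │2024-09-10│1001                 
7.3  │52 │2024-01-02│1009                 
8.2  │51 │2024-07-24│1010                 
98.5 │49 │2024-08-01│1006                 
83.8 │40 │2024-02-20│1011                 
36.4 │35 │2024-06-01│1007                 
74.2 │34 │2024-05-05│1003                 
55.0 │30 │2024-10-07│1002                 
15.0 │28 │2024-09-23│1008                 
23.6 │24 │2024-05-21│1000                 
37.6 │21 │2024-08-10│1004                 
                                          
                                          
                                          
                                          
                                          
                                          


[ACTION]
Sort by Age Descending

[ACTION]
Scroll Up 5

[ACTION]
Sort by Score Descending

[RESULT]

Scor▼│Age│Date      │ID                   
─────┼───┼──────────┼────                 
98.5 │49 │2024-08-01│1006                 
83.8 │40 │2024-02-20│1011                 
74.2 │34 │2024-05-05│1003                 
55.0 │30 │2024-10-07│1002                 
45.0 │59 │2024-09-10│1001                 
37.6 │21 │2024-08-10│1004                 
36.4 │35 │2024-06-01│1007                 
23.6 │24 │2024-05-21│1000                 
22.1 │62 │2024-07-03│1005                 
15.0 │28 │2024-09-23│1008                 
8.2  │51 │2024-07-24│1010                 
7.3  │52 │2024-01-02│1009                 
                                          
                                          
                                          
                                          
                                          
                                          


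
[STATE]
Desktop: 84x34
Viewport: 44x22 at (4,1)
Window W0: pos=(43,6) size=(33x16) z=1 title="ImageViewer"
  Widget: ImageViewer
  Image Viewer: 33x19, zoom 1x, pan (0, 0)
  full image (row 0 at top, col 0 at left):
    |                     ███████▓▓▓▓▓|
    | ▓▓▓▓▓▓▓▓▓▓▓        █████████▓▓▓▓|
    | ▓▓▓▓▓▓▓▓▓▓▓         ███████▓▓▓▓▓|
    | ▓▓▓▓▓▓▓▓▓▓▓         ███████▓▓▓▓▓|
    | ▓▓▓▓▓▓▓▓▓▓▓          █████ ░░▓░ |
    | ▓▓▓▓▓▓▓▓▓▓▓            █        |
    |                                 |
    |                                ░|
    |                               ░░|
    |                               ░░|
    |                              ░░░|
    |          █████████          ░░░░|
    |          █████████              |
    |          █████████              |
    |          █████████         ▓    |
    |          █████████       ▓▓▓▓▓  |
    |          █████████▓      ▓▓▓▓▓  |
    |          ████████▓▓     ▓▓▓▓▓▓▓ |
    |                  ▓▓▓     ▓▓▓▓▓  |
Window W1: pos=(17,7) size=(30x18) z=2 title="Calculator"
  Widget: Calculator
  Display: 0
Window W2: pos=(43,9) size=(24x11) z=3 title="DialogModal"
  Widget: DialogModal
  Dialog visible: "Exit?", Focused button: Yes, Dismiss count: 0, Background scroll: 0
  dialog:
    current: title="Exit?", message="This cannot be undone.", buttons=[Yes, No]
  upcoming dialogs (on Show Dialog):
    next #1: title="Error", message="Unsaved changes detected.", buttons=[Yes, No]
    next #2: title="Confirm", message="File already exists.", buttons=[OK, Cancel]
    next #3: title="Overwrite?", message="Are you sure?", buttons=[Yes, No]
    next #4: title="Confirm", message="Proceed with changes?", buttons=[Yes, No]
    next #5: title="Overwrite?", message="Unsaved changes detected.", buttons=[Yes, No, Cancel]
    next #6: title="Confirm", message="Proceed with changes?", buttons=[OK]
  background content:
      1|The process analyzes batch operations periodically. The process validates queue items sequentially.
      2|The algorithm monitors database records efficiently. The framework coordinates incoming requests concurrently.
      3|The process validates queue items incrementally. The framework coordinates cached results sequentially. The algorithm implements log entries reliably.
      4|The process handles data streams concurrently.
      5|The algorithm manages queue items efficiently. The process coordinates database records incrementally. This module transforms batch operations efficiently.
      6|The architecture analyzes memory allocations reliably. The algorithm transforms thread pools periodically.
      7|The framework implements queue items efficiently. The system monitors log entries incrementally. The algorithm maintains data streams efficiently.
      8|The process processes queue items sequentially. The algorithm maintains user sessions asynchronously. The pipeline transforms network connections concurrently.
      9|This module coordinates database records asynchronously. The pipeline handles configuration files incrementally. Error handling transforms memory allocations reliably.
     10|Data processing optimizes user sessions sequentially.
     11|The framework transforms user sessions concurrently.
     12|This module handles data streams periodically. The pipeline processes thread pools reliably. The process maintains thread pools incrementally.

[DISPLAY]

                                            
                                            
                                            
                                            
                                            
                                       ┏━━━━
             ┏━━━━━━━━━━━━━━━━━━━━━━━━━━━━┓a
             ┃ Calculator                 ┃─
             ┠─────────────────────────┏━━━━
             ┃                         ┃ Dia
             ┃┌───┬───┬───┬───┐        ┠────
             ┃│ 7 │ 8 │ 9 │ ÷ │        ┃The 
             ┃├───┼───┼───┼───┤        ┃Th┌─
             ┃│ 4 │ 5 │ 6 │ × │        ┃Th│ 
             ┃├───┼───┼───┼───┤        ┃Th│T
             ┃│ 1 │ 2 │ 3 │ - │        ┃Th│ 
             ┃├───┼───┼───┼───┤        ┃Th└─
             ┃│ 0 │ . │ = │ + │        ┃The 
             ┃├───┼───┼───┼───┤        ┗━━━━
             ┃│ C │ MC│ MR│ M+│           ┃ 
             ┃└───┴───┴───┴───┘           ┃━
             ┃                            ┃ 


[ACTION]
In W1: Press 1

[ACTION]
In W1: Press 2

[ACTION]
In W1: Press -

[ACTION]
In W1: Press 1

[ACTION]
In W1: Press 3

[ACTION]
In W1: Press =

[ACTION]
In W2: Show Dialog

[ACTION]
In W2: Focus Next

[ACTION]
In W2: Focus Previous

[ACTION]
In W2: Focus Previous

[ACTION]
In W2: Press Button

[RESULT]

                                            
                                            
                                            
                                            
                                            
                                       ┏━━━━
             ┏━━━━━━━━━━━━━━━━━━━━━━━━━━━━┓a
             ┃ Calculator                 ┃─
             ┠─────────────────────────┏━━━━
             ┃                         ┃ Dia
             ┃┌───┬───┬───┬───┐        ┠────
             ┃│ 7 │ 8 │ 9 │ ÷ │        ┃The 
             ┃├───┼───┼───┼───┤        ┃The 
             ┃│ 4 │ 5 │ 6 │ × │        ┃The 
             ┃├───┼───┼───┼───┤        ┃The 
             ┃│ 1 │ 2 │ 3 │ - │        ┃The 
             ┃├───┼───┼───┼───┤        ┃The 
             ┃│ 0 │ . │ = │ + │        ┃The 
             ┃├───┼───┼───┼───┤        ┗━━━━
             ┃│ C │ MC│ MR│ M+│           ┃ 
             ┃└───┴───┴───┴───┘           ┃━
             ┃                            ┃ 


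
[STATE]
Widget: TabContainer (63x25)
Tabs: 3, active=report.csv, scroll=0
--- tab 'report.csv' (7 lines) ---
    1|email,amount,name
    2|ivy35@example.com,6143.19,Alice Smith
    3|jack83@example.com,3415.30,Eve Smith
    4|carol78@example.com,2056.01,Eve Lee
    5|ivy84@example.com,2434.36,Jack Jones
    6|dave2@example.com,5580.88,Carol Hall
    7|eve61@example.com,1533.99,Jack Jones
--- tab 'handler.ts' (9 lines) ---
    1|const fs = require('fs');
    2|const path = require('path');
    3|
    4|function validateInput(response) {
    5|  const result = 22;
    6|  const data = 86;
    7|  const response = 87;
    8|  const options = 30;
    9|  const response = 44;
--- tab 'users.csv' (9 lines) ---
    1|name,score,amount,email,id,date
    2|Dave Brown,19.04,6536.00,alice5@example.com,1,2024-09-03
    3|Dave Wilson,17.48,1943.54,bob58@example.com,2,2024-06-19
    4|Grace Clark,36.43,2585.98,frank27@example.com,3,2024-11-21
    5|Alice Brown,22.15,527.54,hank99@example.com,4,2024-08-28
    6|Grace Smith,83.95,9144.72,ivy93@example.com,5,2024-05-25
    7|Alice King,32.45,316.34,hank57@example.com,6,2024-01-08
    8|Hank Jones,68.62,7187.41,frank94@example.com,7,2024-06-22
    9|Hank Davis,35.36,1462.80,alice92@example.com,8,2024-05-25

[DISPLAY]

[report.csv]│ handler.ts │ users.csv                           
───────────────────────────────────────────────────────────────
email,amount,name                                              
ivy35@example.com,6143.19,Alice Smith                          
jack83@example.com,3415.30,Eve Smith                           
carol78@example.com,2056.01,Eve Lee                            
ivy84@example.com,2434.36,Jack Jones                           
dave2@example.com,5580.88,Carol Hall                           
eve61@example.com,1533.99,Jack Jones                           
                                                               
                                                               
                                                               
                                                               
                                                               
                                                               
                                                               
                                                               
                                                               
                                                               
                                                               
                                                               
                                                               
                                                               
                                                               
                                                               


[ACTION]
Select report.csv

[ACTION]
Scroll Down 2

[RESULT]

[report.csv]│ handler.ts │ users.csv                           
───────────────────────────────────────────────────────────────
jack83@example.com,3415.30,Eve Smith                           
carol78@example.com,2056.01,Eve Lee                            
ivy84@example.com,2434.36,Jack Jones                           
dave2@example.com,5580.88,Carol Hall                           
eve61@example.com,1533.99,Jack Jones                           
                                                               
                                                               
                                                               
                                                               
                                                               
                                                               
                                                               
                                                               
                                                               
                                                               
                                                               
                                                               
                                                               
                                                               
                                                               
                                                               
                                                               
                                                               


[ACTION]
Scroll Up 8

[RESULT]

[report.csv]│ handler.ts │ users.csv                           
───────────────────────────────────────────────────────────────
email,amount,name                                              
ivy35@example.com,6143.19,Alice Smith                          
jack83@example.com,3415.30,Eve Smith                           
carol78@example.com,2056.01,Eve Lee                            
ivy84@example.com,2434.36,Jack Jones                           
dave2@example.com,5580.88,Carol Hall                           
eve61@example.com,1533.99,Jack Jones                           
                                                               
                                                               
                                                               
                                                               
                                                               
                                                               
                                                               
                                                               
                                                               
                                                               
                                                               
                                                               
                                                               
                                                               
                                                               
                                                               


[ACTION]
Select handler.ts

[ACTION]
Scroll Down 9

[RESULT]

 report.csv │[handler.ts]│ users.csv                           
───────────────────────────────────────────────────────────────
  const response = 44;                                         
                                                               
                                                               
                                                               
                                                               
                                                               
                                                               
                                                               
                                                               
                                                               
                                                               
                                                               
                                                               
                                                               
                                                               
                                                               
                                                               
                                                               
                                                               
                                                               
                                                               
                                                               
                                                               


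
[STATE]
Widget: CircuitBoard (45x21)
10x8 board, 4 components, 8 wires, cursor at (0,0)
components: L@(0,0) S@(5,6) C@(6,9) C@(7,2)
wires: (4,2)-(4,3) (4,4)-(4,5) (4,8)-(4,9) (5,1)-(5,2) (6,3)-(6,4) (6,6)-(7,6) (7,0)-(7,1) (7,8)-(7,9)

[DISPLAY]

   0 1 2 3 4 5 6 7 8 9                       
0  [L]                                       
                                             
1                                            
                                             
2                                            
                                             
3                                            
                                             
4           · ─ ·   · ─ ·           · ─ ·    
                                             
5       · ─ ·               S                
                                             
6               · ─ ·       ·           C    
                            │                
7   · ─ ·   C               ·       · ─ ·    
Cursor: (0,0)                                
                                             
                                             
                                             
                                             


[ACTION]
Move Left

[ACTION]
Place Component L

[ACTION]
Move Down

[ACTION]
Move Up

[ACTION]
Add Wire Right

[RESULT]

   0 1 2 3 4 5 6 7 8 9                       
0  [L]─ ·                                    
                                             
1                                            
                                             
2                                            
                                             
3                                            
                                             
4           · ─ ·   · ─ ·           · ─ ·    
                                             
5       · ─ ·               S                
                                             
6               · ─ ·       ·           C    
                            │                
7   · ─ ·   C               ·       · ─ ·    
Cursor: (0,0)                                
                                             
                                             
                                             
                                             


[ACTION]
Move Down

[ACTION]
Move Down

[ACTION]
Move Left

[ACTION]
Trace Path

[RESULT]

   0 1 2 3 4 5 6 7 8 9                       
0   L ─ ·                                    
                                             
1                                            
                                             
2  [.]                                       
                                             
3                                            
                                             
4           · ─ ·   · ─ ·           · ─ ·    
                                             
5       · ─ ·               S                
                                             
6               · ─ ·       ·           C    
                            │                
7   · ─ ·   C               ·       · ─ ·    
Cursor: (2,0)  Trace: No connections         
                                             
                                             
                                             
                                             


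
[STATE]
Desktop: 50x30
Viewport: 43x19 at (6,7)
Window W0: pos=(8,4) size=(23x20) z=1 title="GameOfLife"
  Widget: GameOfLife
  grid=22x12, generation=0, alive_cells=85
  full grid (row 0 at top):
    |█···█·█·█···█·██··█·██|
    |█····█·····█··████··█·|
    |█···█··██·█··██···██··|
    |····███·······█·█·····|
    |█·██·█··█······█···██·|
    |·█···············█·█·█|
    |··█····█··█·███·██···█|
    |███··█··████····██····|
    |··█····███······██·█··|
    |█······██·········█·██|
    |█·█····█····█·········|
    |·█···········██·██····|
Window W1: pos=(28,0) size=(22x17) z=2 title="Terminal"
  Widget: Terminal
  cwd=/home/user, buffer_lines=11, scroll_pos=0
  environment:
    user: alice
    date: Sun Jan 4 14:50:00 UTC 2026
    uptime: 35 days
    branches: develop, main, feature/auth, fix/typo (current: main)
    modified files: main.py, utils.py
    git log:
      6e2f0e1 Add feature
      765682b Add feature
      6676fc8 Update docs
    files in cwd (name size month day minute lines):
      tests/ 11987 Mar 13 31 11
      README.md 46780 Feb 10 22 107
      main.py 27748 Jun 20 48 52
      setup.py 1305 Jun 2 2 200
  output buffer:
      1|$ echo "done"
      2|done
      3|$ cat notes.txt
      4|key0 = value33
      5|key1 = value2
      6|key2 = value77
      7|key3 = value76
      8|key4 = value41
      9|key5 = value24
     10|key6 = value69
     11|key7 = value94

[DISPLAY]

  ┃Gen: 0             ┃key1 = value2       
  ┃█···█·█·█···█·██··█┃key2 = value77      
  ┃█····█·····█··████·┃key3 = value76      
  ┃█···█··██·█··██···█┃key4 = value41      
  ┃····███·······█·█··┃key5 = value24      
  ┃█·██·█··█······█···┃key6 = value69      
  ┃·█···············█·┃key7 = value94      
  ┃··█····█··█·███·██·┃$ █                 
  ┃███··█··████····██·┃                    
  ┃··█····███······██·┗━━━━━━━━━━━━━━━━━━━━
  ┃█······██·········█·█┃                  
  ┃█·█····█····█········┃                  
  ┃·█···········██·██···┃                  
  ┃                     ┃                  
  ┃                     ┃                  
  ┃                     ┃                  
  ┗━━━━━━━━━━━━━━━━━━━━━┛                  
                                           
                                           


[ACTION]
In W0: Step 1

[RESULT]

  ┃Gen: 1             ┃key1 = value2       
  ┃·····█·······██··█·┃key2 = value77      
  ┃██··███·██·██···██·┃key3 = value76      
  ┃····█··█·····█····█┃key4 = value41      
  ┃·█····█·██···██···█┃key5 = value24      
  ┃·███·██········██·█┃key6 = value69      
  ┃·█·█·········███·█·┃key7 = value94      
  ┃█·█·····█·█·██·█···┃$ █                 
  ┃··██··█····███·····┃                    
  ┃█·█···█·········█··┗━━━━━━━━━━━━━━━━━━━━
  ┃······█··█·······████┃                  
  ┃█······██····█···█···┃                  
  ┃·█···········█·······┃                  
  ┃                     ┃                  
  ┃                     ┃                  
  ┃                     ┃                  
  ┗━━━━━━━━━━━━━━━━━━━━━┛                  
                                           
                                           


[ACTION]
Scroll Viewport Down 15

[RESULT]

  ┃·█····█·██···██···█┃key5 = value24      
  ┃·███·██········██·█┃key6 = value69      
  ┃·█·█·········███·█·┃key7 = value94      
  ┃█·█·····█·█·██·█···┃$ █                 
  ┃··██··█····███·····┃                    
  ┃█·█···█·········█··┗━━━━━━━━━━━━━━━━━━━━
  ┃······█··█·······████┃                  
  ┃█······██····█···█···┃                  
  ┃·█···········█·······┃                  
  ┃                     ┃                  
  ┃                     ┃                  
  ┃                     ┃                  
  ┗━━━━━━━━━━━━━━━━━━━━━┛                  
                                           
                                           
                                           
                                           
                                           
                                           


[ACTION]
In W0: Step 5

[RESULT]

  ┃··██····█·███····█·┃key5 = value24      
  ┃██·█···██······█·██┃key6 = value69      
  ┃··█·██········█████┃key7 = value94      
  ┃······█·····███·███┃$ █                 
  ┃··██··█·█···██·····┃                    
  ┃█···███·██·········┗━━━━━━━━━━━━━━━━━━━━
  ┃█████·····█······█··█┃                  
  ┃·····█████······█···█┃                  
  ┃·······██·······█····┃                  
  ┃                     ┃                  
  ┃                     ┃                  
  ┃                     ┃                  
  ┗━━━━━━━━━━━━━━━━━━━━━┛                  
                                           
                                           
                                           
                                           
                                           
                                           


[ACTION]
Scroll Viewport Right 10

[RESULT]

 ┃··██····█·███····█·┃key5 = value24      ┃
 ┃██·█···██······█·██┃key6 = value69      ┃
 ┃··█·██········█████┃key7 = value94      ┃
 ┃······█·····███·███┃$ █                 ┃
 ┃··██··█·█···██·····┃                    ┃
 ┃█···███·██·········┗━━━━━━━━━━━━━━━━━━━━┛
 ┃█████·····█······█··█┃                   
 ┃·····█████······█···█┃                   
 ┃·······██·······█····┃                   
 ┃                     ┃                   
 ┃                     ┃                   
 ┃                     ┃                   
 ┗━━━━━━━━━━━━━━━━━━━━━┛                   
                                           
                                           
                                           
                                           
                                           
                                           
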